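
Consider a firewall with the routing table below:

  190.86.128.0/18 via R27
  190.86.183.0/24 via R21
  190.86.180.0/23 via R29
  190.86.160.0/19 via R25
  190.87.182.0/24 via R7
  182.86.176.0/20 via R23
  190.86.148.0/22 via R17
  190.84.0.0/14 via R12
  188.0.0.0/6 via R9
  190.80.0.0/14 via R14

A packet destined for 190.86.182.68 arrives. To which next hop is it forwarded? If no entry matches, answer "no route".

Routes whose prefix contains 190.86.182.68:
  188.0.0.0/6 (188.0.0.0 - 191.255.255.255) -> R9
  190.84.0.0/14 (190.84.0.0 - 190.87.255.255) -> R12
  190.86.128.0/18 (190.86.128.0 - 190.86.191.255) -> R27
  190.86.160.0/19 (190.86.160.0 - 190.86.191.255) -> R25
More-specific entries that do NOT match:
  190.86.183.0/24 (190.86.183.0 - 190.86.183.255) does not contain 190.86.182.68
  190.87.182.0/24 (190.87.182.0 - 190.87.182.255) does not contain 190.86.182.68
  190.86.180.0/23 (190.86.180.0 - 190.86.181.255) does not contain 190.86.182.68
  190.86.148.0/22 (190.86.148.0 - 190.86.151.255) does not contain 190.86.182.68
  182.86.176.0/20 (182.86.176.0 - 182.86.191.255) does not contain 190.86.182.68
Longest matching prefix is /19 -> next hop R25.

R25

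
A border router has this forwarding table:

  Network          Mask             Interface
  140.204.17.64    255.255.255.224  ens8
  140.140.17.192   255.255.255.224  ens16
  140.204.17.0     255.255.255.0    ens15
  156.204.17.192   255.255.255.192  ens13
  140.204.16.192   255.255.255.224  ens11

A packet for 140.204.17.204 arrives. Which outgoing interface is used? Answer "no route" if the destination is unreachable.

Routes whose prefix contains 140.204.17.204:
  140.204.17.0/24 (140.204.17.0 - 140.204.17.255) -> ens15
More-specific entries that do NOT match:
  140.204.17.64/27 (140.204.17.64 - 140.204.17.95) does not contain 140.204.17.204
  140.140.17.192/27 (140.140.17.192 - 140.140.17.223) does not contain 140.204.17.204
  140.204.16.192/27 (140.204.16.192 - 140.204.16.223) does not contain 140.204.17.204
  156.204.17.192/26 (156.204.17.192 - 156.204.17.255) does not contain 140.204.17.204
Longest matching prefix is /24 -> interface ens15.

ens15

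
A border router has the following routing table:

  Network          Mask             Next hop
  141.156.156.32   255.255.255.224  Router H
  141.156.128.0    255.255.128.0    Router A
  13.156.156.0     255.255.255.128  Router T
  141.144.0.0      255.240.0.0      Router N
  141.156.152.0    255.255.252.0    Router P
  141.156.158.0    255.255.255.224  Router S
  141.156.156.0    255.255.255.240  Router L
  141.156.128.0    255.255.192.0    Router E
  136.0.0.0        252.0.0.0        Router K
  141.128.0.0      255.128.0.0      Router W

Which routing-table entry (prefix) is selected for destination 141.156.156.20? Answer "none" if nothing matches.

141.156.128.0/18

Entries matching 141.156.156.20:
  141.128.0.0/9 (141.128.0.0 - 141.255.255.255)
  141.144.0.0/12 (141.144.0.0 - 141.159.255.255)
  141.156.128.0/17 (141.156.128.0 - 141.156.255.255)
  141.156.128.0/18 (141.156.128.0 - 141.156.191.255)
Most specific is 141.156.128.0/18.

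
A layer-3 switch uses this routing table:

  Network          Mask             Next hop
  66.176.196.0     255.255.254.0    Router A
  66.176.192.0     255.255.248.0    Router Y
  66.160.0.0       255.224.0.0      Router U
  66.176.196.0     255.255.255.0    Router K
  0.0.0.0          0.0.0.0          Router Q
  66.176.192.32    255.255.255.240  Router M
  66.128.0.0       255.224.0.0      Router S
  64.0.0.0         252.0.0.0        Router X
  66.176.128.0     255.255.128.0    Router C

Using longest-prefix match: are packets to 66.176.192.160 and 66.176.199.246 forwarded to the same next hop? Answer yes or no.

yes

66.176.192.160: longest match 66.176.192.0/21 -> Router Y
66.176.199.246: longest match 66.176.192.0/21 -> Router Y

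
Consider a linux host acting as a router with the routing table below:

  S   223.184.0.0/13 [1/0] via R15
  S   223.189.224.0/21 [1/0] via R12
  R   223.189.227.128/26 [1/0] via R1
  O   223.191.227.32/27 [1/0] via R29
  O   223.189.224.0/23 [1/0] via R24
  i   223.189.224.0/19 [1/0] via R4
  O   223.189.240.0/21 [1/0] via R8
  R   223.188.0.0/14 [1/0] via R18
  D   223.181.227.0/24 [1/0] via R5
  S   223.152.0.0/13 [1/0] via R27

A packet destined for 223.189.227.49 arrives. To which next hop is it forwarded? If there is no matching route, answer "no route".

R12

Routes whose prefix contains 223.189.227.49:
  223.184.0.0/13 (223.184.0.0 - 223.191.255.255) -> R15
  223.188.0.0/14 (223.188.0.0 - 223.191.255.255) -> R18
  223.189.224.0/19 (223.189.224.0 - 223.189.255.255) -> R4
  223.189.224.0/21 (223.189.224.0 - 223.189.231.255) -> R12
More-specific entries that do NOT match:
  223.191.227.32/27 (223.191.227.32 - 223.191.227.63) does not contain 223.189.227.49
  223.189.227.128/26 (223.189.227.128 - 223.189.227.191) does not contain 223.189.227.49
  223.181.227.0/24 (223.181.227.0 - 223.181.227.255) does not contain 223.189.227.49
  223.189.224.0/23 (223.189.224.0 - 223.189.225.255) does not contain 223.189.227.49
Longest matching prefix is /21 -> next hop R12.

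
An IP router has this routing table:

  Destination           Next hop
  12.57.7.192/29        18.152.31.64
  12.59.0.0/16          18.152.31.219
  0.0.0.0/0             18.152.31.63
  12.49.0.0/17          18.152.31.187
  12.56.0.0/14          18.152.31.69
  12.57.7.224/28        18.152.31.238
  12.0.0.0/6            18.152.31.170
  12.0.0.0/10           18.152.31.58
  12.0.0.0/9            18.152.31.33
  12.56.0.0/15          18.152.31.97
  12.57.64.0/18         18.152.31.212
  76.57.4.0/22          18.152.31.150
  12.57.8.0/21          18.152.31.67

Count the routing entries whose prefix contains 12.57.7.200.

6

Prefixes containing 12.57.7.200:
  0.0.0.0/0 (default, matches everything)
  12.0.0.0/6 (12.0.0.0 - 15.255.255.255)
  12.0.0.0/9 (12.0.0.0 - 12.127.255.255)
  12.0.0.0/10 (12.0.0.0 - 12.63.255.255)
  12.56.0.0/14 (12.56.0.0 - 12.59.255.255)
  12.56.0.0/15 (12.56.0.0 - 12.57.255.255)
Total matching entries: 6.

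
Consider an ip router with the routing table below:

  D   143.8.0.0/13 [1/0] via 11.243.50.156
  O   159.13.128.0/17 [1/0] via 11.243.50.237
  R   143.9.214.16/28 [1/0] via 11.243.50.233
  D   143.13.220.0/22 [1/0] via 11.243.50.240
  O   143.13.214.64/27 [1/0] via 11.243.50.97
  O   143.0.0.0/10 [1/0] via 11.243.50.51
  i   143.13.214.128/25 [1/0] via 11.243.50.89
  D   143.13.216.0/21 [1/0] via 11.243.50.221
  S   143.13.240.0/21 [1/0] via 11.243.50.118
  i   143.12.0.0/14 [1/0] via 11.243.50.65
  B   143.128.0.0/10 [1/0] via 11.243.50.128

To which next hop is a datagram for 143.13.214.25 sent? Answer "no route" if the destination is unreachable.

11.243.50.65

Routes whose prefix contains 143.13.214.25:
  143.0.0.0/10 (143.0.0.0 - 143.63.255.255) -> 11.243.50.51
  143.8.0.0/13 (143.8.0.0 - 143.15.255.255) -> 11.243.50.156
  143.12.0.0/14 (143.12.0.0 - 143.15.255.255) -> 11.243.50.65
More-specific entries that do NOT match:
  143.9.214.16/28 (143.9.214.16 - 143.9.214.31) does not contain 143.13.214.25
  143.13.214.64/27 (143.13.214.64 - 143.13.214.95) does not contain 143.13.214.25
  143.13.214.128/25 (143.13.214.128 - 143.13.214.255) does not contain 143.13.214.25
  143.13.220.0/22 (143.13.220.0 - 143.13.223.255) does not contain 143.13.214.25
  143.13.216.0/21 (143.13.216.0 - 143.13.223.255) does not contain 143.13.214.25
  143.13.240.0/21 (143.13.240.0 - 143.13.247.255) does not contain 143.13.214.25
  159.13.128.0/17 (159.13.128.0 - 159.13.255.255) does not contain 143.13.214.25
Longest matching prefix is /14 -> next hop 11.243.50.65.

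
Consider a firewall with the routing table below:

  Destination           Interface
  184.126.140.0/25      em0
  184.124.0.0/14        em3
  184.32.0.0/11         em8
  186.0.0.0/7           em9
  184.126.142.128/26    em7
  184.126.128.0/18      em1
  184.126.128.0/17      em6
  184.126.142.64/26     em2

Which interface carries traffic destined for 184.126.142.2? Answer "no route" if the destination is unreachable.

Routes whose prefix contains 184.126.142.2:
  184.124.0.0/14 (184.124.0.0 - 184.127.255.255) -> em3
  184.126.128.0/17 (184.126.128.0 - 184.126.255.255) -> em6
  184.126.128.0/18 (184.126.128.0 - 184.126.191.255) -> em1
More-specific entries that do NOT match:
  184.126.142.128/26 (184.126.142.128 - 184.126.142.191) does not contain 184.126.142.2
  184.126.142.64/26 (184.126.142.64 - 184.126.142.127) does not contain 184.126.142.2
  184.126.140.0/25 (184.126.140.0 - 184.126.140.127) does not contain 184.126.142.2
Longest matching prefix is /18 -> interface em1.

em1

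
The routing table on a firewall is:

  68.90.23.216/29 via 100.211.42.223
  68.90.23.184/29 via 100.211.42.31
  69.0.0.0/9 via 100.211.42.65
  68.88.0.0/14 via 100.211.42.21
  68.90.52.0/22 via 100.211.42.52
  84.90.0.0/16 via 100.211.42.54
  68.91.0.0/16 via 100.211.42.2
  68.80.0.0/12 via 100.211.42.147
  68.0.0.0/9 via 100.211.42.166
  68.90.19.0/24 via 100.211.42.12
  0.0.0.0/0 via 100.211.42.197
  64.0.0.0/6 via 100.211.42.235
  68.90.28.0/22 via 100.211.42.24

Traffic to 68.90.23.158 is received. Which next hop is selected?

100.211.42.21

Routes whose prefix contains 68.90.23.158:
  0.0.0.0/0 (default, matches everything) -> 100.211.42.197
  68.0.0.0/9 (68.0.0.0 - 68.127.255.255) -> 100.211.42.166
  68.80.0.0/12 (68.80.0.0 - 68.95.255.255) -> 100.211.42.147
  68.88.0.0/14 (68.88.0.0 - 68.91.255.255) -> 100.211.42.21
More-specific entries that do NOT match:
  68.90.23.216/29 (68.90.23.216 - 68.90.23.223) does not contain 68.90.23.158
  68.90.23.184/29 (68.90.23.184 - 68.90.23.191) does not contain 68.90.23.158
  68.90.19.0/24 (68.90.19.0 - 68.90.19.255) does not contain 68.90.23.158
  68.90.52.0/22 (68.90.52.0 - 68.90.55.255) does not contain 68.90.23.158
  68.90.28.0/22 (68.90.28.0 - 68.90.31.255) does not contain 68.90.23.158
  84.90.0.0/16 (84.90.0.0 - 84.90.255.255) does not contain 68.90.23.158
  68.91.0.0/16 (68.91.0.0 - 68.91.255.255) does not contain 68.90.23.158
Longest matching prefix is /14 -> next hop 100.211.42.21.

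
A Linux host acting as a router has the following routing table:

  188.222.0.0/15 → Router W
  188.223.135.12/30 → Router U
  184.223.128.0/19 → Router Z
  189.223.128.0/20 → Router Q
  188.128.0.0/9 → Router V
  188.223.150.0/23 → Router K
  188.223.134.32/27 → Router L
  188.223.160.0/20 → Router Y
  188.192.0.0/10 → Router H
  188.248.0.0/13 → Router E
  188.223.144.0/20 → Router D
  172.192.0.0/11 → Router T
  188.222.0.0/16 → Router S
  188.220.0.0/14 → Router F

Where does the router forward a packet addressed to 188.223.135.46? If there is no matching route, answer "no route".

Router W

Routes whose prefix contains 188.223.135.46:
  188.128.0.0/9 (188.128.0.0 - 188.255.255.255) -> Router V
  188.192.0.0/10 (188.192.0.0 - 188.255.255.255) -> Router H
  188.220.0.0/14 (188.220.0.0 - 188.223.255.255) -> Router F
  188.222.0.0/15 (188.222.0.0 - 188.223.255.255) -> Router W
More-specific entries that do NOT match:
  188.223.135.12/30 (188.223.135.12 - 188.223.135.15) does not contain 188.223.135.46
  188.223.134.32/27 (188.223.134.32 - 188.223.134.63) does not contain 188.223.135.46
  188.223.150.0/23 (188.223.150.0 - 188.223.151.255) does not contain 188.223.135.46
  189.223.128.0/20 (189.223.128.0 - 189.223.143.255) does not contain 188.223.135.46
  188.223.160.0/20 (188.223.160.0 - 188.223.175.255) does not contain 188.223.135.46
  188.223.144.0/20 (188.223.144.0 - 188.223.159.255) does not contain 188.223.135.46
  184.223.128.0/19 (184.223.128.0 - 184.223.159.255) does not contain 188.223.135.46
  188.222.0.0/16 (188.222.0.0 - 188.222.255.255) does not contain 188.223.135.46
Longest matching prefix is /15 -> next hop Router W.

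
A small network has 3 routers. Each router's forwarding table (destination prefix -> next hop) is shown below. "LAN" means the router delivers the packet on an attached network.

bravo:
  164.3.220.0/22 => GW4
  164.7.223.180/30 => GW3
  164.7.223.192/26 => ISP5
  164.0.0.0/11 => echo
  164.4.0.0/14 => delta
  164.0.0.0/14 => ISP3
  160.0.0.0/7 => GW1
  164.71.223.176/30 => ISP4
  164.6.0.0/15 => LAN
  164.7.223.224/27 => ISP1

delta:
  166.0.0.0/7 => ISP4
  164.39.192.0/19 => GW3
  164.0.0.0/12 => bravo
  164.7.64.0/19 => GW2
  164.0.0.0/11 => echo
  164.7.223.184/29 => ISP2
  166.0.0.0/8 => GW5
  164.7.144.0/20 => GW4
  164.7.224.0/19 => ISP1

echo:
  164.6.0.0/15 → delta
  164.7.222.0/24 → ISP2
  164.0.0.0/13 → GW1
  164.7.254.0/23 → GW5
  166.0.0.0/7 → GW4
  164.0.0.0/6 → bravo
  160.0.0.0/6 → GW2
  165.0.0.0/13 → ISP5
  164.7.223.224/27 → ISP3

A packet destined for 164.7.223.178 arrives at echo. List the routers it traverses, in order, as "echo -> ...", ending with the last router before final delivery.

echo -> delta -> bravo

At echo: longest match for 164.7.223.178 is 164.6.0.0/15 -> delta
At delta: longest match for 164.7.223.178 is 164.0.0.0/12 -> bravo
At bravo: longest match for 164.7.223.178 is 164.6.0.0/15 -> LAN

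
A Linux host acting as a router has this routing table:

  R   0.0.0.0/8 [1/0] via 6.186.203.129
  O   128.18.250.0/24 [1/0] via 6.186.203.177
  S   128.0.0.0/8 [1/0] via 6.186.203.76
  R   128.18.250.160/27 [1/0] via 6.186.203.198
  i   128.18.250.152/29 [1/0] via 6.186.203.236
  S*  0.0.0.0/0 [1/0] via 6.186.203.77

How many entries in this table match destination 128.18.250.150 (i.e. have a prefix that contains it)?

3

Prefixes containing 128.18.250.150:
  0.0.0.0/0 (default, matches everything)
  128.0.0.0/8 (128.0.0.0 - 128.255.255.255)
  128.18.250.0/24 (128.18.250.0 - 128.18.250.255)
Total matching entries: 3.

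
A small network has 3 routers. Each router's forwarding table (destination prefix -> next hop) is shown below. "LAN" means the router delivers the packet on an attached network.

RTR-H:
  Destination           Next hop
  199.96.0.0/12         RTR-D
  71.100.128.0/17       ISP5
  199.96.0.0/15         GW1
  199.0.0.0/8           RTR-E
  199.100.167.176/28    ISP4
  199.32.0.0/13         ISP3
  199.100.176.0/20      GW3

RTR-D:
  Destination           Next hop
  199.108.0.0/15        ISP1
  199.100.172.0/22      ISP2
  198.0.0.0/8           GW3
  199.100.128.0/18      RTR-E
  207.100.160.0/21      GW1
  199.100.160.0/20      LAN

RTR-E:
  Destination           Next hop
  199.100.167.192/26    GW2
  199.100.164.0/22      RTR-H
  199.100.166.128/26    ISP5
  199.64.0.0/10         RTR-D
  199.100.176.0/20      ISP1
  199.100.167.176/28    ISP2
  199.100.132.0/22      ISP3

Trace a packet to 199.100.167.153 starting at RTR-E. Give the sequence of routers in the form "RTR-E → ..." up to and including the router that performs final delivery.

At RTR-E: longest match for 199.100.167.153 is 199.100.164.0/22 -> RTR-H
At RTR-H: longest match for 199.100.167.153 is 199.96.0.0/12 -> RTR-D
At RTR-D: longest match for 199.100.167.153 is 199.100.160.0/20 -> LAN

RTR-E → RTR-H → RTR-D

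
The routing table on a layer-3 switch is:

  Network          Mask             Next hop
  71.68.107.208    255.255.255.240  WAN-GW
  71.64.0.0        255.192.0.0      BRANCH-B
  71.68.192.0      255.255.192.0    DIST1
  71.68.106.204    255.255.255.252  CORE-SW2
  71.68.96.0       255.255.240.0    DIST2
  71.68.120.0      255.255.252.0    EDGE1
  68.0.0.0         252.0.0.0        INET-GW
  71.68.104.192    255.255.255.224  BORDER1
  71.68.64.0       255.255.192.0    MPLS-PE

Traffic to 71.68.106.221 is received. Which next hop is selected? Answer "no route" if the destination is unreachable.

DIST2

Routes whose prefix contains 71.68.106.221:
  68.0.0.0/6 (68.0.0.0 - 71.255.255.255) -> INET-GW
  71.64.0.0/10 (71.64.0.0 - 71.127.255.255) -> BRANCH-B
  71.68.64.0/18 (71.68.64.0 - 71.68.127.255) -> MPLS-PE
  71.68.96.0/20 (71.68.96.0 - 71.68.111.255) -> DIST2
More-specific entries that do NOT match:
  71.68.106.204/30 (71.68.106.204 - 71.68.106.207) does not contain 71.68.106.221
  71.68.107.208/28 (71.68.107.208 - 71.68.107.223) does not contain 71.68.106.221
  71.68.104.192/27 (71.68.104.192 - 71.68.104.223) does not contain 71.68.106.221
  71.68.120.0/22 (71.68.120.0 - 71.68.123.255) does not contain 71.68.106.221
Longest matching prefix is /20 -> next hop DIST2.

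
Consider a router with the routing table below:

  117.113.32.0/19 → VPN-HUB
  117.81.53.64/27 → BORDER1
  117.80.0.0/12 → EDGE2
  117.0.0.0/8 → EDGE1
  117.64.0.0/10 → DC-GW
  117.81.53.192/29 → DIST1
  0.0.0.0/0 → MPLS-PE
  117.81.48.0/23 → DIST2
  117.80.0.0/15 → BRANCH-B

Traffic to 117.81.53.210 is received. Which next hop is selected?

BRANCH-B

Routes whose prefix contains 117.81.53.210:
  0.0.0.0/0 (default, matches everything) -> MPLS-PE
  117.0.0.0/8 (117.0.0.0 - 117.255.255.255) -> EDGE1
  117.64.0.0/10 (117.64.0.0 - 117.127.255.255) -> DC-GW
  117.80.0.0/12 (117.80.0.0 - 117.95.255.255) -> EDGE2
  117.80.0.0/15 (117.80.0.0 - 117.81.255.255) -> BRANCH-B
More-specific entries that do NOT match:
  117.81.53.192/29 (117.81.53.192 - 117.81.53.199) does not contain 117.81.53.210
  117.81.53.64/27 (117.81.53.64 - 117.81.53.95) does not contain 117.81.53.210
  117.81.48.0/23 (117.81.48.0 - 117.81.49.255) does not contain 117.81.53.210
  117.113.32.0/19 (117.113.32.0 - 117.113.63.255) does not contain 117.81.53.210
Longest matching prefix is /15 -> next hop BRANCH-B.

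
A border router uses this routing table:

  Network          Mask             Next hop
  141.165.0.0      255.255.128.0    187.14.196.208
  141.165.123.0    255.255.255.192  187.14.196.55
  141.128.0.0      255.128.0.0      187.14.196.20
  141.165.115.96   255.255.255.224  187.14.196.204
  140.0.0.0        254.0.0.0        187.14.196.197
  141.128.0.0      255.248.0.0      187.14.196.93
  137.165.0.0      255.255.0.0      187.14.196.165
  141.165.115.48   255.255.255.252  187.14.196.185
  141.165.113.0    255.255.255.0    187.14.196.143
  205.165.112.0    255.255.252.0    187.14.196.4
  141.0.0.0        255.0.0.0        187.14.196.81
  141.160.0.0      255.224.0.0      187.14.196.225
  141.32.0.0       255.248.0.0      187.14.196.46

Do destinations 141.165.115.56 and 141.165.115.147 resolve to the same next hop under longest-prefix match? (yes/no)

yes

141.165.115.56: longest match 141.165.0.0/17 -> 187.14.196.208
141.165.115.147: longest match 141.165.0.0/17 -> 187.14.196.208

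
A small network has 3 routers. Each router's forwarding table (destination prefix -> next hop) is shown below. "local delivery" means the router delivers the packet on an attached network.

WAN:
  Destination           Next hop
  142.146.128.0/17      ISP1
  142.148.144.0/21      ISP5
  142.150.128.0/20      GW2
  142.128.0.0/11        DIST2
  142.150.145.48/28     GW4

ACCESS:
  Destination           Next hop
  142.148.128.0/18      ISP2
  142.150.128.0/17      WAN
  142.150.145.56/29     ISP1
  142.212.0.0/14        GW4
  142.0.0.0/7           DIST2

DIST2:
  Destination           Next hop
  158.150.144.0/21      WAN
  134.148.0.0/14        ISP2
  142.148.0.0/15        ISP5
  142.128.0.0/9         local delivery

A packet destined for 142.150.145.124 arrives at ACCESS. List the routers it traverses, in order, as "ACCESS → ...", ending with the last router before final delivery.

At ACCESS: longest match for 142.150.145.124 is 142.150.128.0/17 -> WAN
At WAN: longest match for 142.150.145.124 is 142.128.0.0/11 -> DIST2
At DIST2: longest match for 142.150.145.124 is 142.128.0.0/9 -> local delivery

ACCESS → WAN → DIST2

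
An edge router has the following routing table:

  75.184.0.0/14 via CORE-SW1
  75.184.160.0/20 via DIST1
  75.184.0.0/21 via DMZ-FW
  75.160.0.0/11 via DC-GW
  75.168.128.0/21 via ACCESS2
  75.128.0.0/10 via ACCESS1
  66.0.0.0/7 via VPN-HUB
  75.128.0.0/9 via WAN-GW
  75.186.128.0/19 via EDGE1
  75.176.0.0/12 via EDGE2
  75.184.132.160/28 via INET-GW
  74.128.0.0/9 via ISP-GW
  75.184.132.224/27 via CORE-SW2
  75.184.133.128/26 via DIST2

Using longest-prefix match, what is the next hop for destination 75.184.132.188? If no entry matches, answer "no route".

Routes whose prefix contains 75.184.132.188:
  75.128.0.0/9 (75.128.0.0 - 75.255.255.255) -> WAN-GW
  75.128.0.0/10 (75.128.0.0 - 75.191.255.255) -> ACCESS1
  75.160.0.0/11 (75.160.0.0 - 75.191.255.255) -> DC-GW
  75.176.0.0/12 (75.176.0.0 - 75.191.255.255) -> EDGE2
  75.184.0.0/14 (75.184.0.0 - 75.187.255.255) -> CORE-SW1
More-specific entries that do NOT match:
  75.184.132.160/28 (75.184.132.160 - 75.184.132.175) does not contain 75.184.132.188
  75.184.132.224/27 (75.184.132.224 - 75.184.132.255) does not contain 75.184.132.188
  75.184.133.128/26 (75.184.133.128 - 75.184.133.191) does not contain 75.184.132.188
  75.184.0.0/21 (75.184.0.0 - 75.184.7.255) does not contain 75.184.132.188
  75.168.128.0/21 (75.168.128.0 - 75.168.135.255) does not contain 75.184.132.188
  75.184.160.0/20 (75.184.160.0 - 75.184.175.255) does not contain 75.184.132.188
  75.186.128.0/19 (75.186.128.0 - 75.186.159.255) does not contain 75.184.132.188
Longest matching prefix is /14 -> next hop CORE-SW1.

CORE-SW1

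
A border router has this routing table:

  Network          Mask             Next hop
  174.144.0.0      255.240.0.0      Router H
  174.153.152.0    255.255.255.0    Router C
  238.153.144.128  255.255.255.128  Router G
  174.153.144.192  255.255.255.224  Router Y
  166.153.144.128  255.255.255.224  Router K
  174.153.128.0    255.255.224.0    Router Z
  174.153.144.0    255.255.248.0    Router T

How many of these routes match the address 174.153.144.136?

3

Prefixes containing 174.153.144.136:
  174.144.0.0/12 (174.144.0.0 - 174.159.255.255)
  174.153.128.0/19 (174.153.128.0 - 174.153.159.255)
  174.153.144.0/21 (174.153.144.0 - 174.153.151.255)
Total matching entries: 3.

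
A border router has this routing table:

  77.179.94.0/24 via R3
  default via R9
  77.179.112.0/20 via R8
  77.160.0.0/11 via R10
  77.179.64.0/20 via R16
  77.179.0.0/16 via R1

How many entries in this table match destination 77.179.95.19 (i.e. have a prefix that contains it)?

3

Prefixes containing 77.179.95.19:
  0.0.0.0/0 (default, matches everything)
  77.160.0.0/11 (77.160.0.0 - 77.191.255.255)
  77.179.0.0/16 (77.179.0.0 - 77.179.255.255)
Total matching entries: 3.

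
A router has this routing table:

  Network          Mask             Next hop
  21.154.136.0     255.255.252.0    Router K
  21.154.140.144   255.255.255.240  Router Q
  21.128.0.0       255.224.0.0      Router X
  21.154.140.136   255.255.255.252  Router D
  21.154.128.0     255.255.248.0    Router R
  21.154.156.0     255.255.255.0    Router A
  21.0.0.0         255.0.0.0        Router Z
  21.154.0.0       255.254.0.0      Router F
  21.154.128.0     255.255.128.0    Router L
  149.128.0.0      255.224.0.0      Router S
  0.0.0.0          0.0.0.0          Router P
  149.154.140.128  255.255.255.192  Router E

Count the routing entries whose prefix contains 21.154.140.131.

Prefixes containing 21.154.140.131:
  0.0.0.0/0 (default, matches everything)
  21.0.0.0/8 (21.0.0.0 - 21.255.255.255)
  21.128.0.0/11 (21.128.0.0 - 21.159.255.255)
  21.154.0.0/15 (21.154.0.0 - 21.155.255.255)
  21.154.128.0/17 (21.154.128.0 - 21.154.255.255)
Total matching entries: 5.

5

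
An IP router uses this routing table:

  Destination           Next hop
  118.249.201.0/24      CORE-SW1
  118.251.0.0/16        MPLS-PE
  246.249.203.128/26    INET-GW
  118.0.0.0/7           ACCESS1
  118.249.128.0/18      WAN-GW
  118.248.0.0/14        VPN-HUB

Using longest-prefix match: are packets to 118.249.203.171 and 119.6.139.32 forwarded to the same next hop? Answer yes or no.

no

118.249.203.171: longest match 118.248.0.0/14 -> VPN-HUB
119.6.139.32: longest match 118.0.0.0/7 -> ACCESS1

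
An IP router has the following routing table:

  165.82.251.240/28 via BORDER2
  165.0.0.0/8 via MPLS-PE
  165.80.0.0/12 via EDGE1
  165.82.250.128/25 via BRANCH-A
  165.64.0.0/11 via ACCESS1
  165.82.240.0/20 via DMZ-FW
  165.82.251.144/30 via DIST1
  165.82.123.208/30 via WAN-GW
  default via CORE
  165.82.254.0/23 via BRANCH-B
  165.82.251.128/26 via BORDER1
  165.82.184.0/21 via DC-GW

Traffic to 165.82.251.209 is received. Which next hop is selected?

DMZ-FW

Routes whose prefix contains 165.82.251.209:
  0.0.0.0/0 (default, matches everything) -> CORE
  165.0.0.0/8 (165.0.0.0 - 165.255.255.255) -> MPLS-PE
  165.64.0.0/11 (165.64.0.0 - 165.95.255.255) -> ACCESS1
  165.80.0.0/12 (165.80.0.0 - 165.95.255.255) -> EDGE1
  165.82.240.0/20 (165.82.240.0 - 165.82.255.255) -> DMZ-FW
More-specific entries that do NOT match:
  165.82.251.144/30 (165.82.251.144 - 165.82.251.147) does not contain 165.82.251.209
  165.82.123.208/30 (165.82.123.208 - 165.82.123.211) does not contain 165.82.251.209
  165.82.251.240/28 (165.82.251.240 - 165.82.251.255) does not contain 165.82.251.209
  165.82.251.128/26 (165.82.251.128 - 165.82.251.191) does not contain 165.82.251.209
  165.82.250.128/25 (165.82.250.128 - 165.82.250.255) does not contain 165.82.251.209
  165.82.254.0/23 (165.82.254.0 - 165.82.255.255) does not contain 165.82.251.209
  165.82.184.0/21 (165.82.184.0 - 165.82.191.255) does not contain 165.82.251.209
Longest matching prefix is /20 -> next hop DMZ-FW.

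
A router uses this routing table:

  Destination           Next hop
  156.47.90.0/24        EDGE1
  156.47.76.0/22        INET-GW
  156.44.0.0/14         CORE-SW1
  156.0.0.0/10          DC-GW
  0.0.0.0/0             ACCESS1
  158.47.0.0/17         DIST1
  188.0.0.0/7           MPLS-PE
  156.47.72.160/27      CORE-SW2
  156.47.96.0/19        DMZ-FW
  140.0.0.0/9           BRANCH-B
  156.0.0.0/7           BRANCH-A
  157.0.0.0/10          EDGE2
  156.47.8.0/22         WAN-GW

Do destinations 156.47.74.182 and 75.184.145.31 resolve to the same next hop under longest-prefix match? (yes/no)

no

156.47.74.182: longest match 156.44.0.0/14 -> CORE-SW1
75.184.145.31: longest match 0.0.0.0/0 -> ACCESS1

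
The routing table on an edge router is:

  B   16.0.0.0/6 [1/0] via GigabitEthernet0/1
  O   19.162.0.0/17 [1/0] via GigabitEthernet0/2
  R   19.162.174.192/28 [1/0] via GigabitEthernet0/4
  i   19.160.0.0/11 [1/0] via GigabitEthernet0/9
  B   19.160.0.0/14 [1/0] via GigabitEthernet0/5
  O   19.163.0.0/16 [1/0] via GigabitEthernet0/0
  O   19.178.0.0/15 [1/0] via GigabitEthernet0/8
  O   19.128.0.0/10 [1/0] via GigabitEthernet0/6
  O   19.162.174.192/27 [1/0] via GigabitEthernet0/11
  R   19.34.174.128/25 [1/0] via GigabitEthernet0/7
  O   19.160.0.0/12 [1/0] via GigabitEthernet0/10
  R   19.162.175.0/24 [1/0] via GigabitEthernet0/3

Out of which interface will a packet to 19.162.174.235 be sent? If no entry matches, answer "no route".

Routes whose prefix contains 19.162.174.235:
  16.0.0.0/6 (16.0.0.0 - 19.255.255.255) -> GigabitEthernet0/1
  19.128.0.0/10 (19.128.0.0 - 19.191.255.255) -> GigabitEthernet0/6
  19.160.0.0/11 (19.160.0.0 - 19.191.255.255) -> GigabitEthernet0/9
  19.160.0.0/12 (19.160.0.0 - 19.175.255.255) -> GigabitEthernet0/10
  19.160.0.0/14 (19.160.0.0 - 19.163.255.255) -> GigabitEthernet0/5
More-specific entries that do NOT match:
  19.162.174.192/28 (19.162.174.192 - 19.162.174.207) does not contain 19.162.174.235
  19.162.174.192/27 (19.162.174.192 - 19.162.174.223) does not contain 19.162.174.235
  19.34.174.128/25 (19.34.174.128 - 19.34.174.255) does not contain 19.162.174.235
  19.162.175.0/24 (19.162.175.0 - 19.162.175.255) does not contain 19.162.174.235
  19.162.0.0/17 (19.162.0.0 - 19.162.127.255) does not contain 19.162.174.235
  19.163.0.0/16 (19.163.0.0 - 19.163.255.255) does not contain 19.162.174.235
  19.178.0.0/15 (19.178.0.0 - 19.179.255.255) does not contain 19.162.174.235
Longest matching prefix is /14 -> interface GigabitEthernet0/5.

GigabitEthernet0/5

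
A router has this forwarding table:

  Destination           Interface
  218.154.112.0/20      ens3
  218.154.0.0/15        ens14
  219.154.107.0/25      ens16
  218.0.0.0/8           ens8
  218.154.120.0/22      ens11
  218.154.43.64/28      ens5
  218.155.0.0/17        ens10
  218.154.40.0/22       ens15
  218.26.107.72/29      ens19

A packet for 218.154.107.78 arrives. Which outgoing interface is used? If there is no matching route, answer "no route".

Routes whose prefix contains 218.154.107.78:
  218.0.0.0/8 (218.0.0.0 - 218.255.255.255) -> ens8
  218.154.0.0/15 (218.154.0.0 - 218.155.255.255) -> ens14
More-specific entries that do NOT match:
  218.26.107.72/29 (218.26.107.72 - 218.26.107.79) does not contain 218.154.107.78
  218.154.43.64/28 (218.154.43.64 - 218.154.43.79) does not contain 218.154.107.78
  219.154.107.0/25 (219.154.107.0 - 219.154.107.127) does not contain 218.154.107.78
  218.154.120.0/22 (218.154.120.0 - 218.154.123.255) does not contain 218.154.107.78
  218.154.40.0/22 (218.154.40.0 - 218.154.43.255) does not contain 218.154.107.78
  218.154.112.0/20 (218.154.112.0 - 218.154.127.255) does not contain 218.154.107.78
  218.155.0.0/17 (218.155.0.0 - 218.155.127.255) does not contain 218.154.107.78
Longest matching prefix is /15 -> interface ens14.

ens14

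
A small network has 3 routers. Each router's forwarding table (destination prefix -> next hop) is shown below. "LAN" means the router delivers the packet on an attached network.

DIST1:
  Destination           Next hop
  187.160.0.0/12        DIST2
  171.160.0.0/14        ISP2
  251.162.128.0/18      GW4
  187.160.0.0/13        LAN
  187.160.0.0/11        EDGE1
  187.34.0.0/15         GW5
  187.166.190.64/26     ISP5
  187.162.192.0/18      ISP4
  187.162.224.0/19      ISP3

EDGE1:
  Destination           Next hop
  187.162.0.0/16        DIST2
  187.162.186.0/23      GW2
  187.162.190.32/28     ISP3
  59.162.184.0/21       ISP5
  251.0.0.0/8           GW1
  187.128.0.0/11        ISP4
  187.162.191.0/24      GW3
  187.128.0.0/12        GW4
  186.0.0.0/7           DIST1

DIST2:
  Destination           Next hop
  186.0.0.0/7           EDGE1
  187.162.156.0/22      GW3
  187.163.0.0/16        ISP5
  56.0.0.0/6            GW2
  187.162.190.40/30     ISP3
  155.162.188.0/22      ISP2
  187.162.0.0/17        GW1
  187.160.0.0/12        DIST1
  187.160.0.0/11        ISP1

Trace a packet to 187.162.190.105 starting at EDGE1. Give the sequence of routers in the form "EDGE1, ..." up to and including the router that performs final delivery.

At EDGE1: longest match for 187.162.190.105 is 187.162.0.0/16 -> DIST2
At DIST2: longest match for 187.162.190.105 is 187.160.0.0/12 -> DIST1
At DIST1: longest match for 187.162.190.105 is 187.160.0.0/13 -> LAN

EDGE1, DIST2, DIST1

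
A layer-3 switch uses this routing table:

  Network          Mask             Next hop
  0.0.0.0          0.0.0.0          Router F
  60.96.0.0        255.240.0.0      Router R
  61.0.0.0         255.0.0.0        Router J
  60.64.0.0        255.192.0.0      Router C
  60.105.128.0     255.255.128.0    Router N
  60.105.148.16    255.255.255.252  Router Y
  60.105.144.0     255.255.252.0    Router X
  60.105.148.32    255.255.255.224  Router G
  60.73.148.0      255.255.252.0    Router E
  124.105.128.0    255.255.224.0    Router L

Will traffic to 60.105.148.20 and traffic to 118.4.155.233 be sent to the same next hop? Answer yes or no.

60.105.148.20: longest match 60.105.128.0/17 -> Router N
118.4.155.233: longest match 0.0.0.0/0 -> Router F

no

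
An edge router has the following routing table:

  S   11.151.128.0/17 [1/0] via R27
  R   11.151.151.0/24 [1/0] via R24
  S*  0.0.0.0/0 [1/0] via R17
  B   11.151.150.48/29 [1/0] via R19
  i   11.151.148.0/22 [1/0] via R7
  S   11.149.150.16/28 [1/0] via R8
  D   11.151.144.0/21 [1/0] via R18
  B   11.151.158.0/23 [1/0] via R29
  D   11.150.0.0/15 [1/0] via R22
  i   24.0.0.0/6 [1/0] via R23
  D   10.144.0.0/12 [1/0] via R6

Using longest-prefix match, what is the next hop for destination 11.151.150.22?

Routes whose prefix contains 11.151.150.22:
  0.0.0.0/0 (default, matches everything) -> R17
  11.150.0.0/15 (11.150.0.0 - 11.151.255.255) -> R22
  11.151.128.0/17 (11.151.128.0 - 11.151.255.255) -> R27
  11.151.144.0/21 (11.151.144.0 - 11.151.151.255) -> R18
  11.151.148.0/22 (11.151.148.0 - 11.151.151.255) -> R7
More-specific entries that do NOT match:
  11.151.150.48/29 (11.151.150.48 - 11.151.150.55) does not contain 11.151.150.22
  11.149.150.16/28 (11.149.150.16 - 11.149.150.31) does not contain 11.151.150.22
  11.151.151.0/24 (11.151.151.0 - 11.151.151.255) does not contain 11.151.150.22
  11.151.158.0/23 (11.151.158.0 - 11.151.159.255) does not contain 11.151.150.22
Longest matching prefix is /22 -> next hop R7.

R7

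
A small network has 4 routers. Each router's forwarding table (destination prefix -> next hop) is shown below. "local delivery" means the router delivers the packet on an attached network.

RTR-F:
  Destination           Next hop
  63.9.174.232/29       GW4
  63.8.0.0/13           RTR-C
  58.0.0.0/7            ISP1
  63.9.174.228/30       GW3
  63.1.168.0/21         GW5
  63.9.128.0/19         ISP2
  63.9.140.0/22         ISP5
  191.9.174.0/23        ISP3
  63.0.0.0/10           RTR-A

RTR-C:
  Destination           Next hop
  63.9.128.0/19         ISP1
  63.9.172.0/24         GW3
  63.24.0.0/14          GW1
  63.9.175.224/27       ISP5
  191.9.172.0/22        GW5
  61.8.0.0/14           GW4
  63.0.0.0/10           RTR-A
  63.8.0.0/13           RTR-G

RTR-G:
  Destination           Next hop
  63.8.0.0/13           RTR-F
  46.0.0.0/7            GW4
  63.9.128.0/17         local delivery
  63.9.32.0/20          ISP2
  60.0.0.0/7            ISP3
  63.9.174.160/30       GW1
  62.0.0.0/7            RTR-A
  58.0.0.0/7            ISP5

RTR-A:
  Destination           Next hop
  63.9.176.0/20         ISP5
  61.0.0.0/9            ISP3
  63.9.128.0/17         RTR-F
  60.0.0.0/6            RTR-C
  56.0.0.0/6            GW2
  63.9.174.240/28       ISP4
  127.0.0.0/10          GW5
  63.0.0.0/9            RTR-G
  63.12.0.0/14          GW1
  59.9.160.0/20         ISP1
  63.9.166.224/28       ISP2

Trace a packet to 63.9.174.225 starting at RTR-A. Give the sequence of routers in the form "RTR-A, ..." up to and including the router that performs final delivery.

RTR-A, RTR-F, RTR-C, RTR-G

At RTR-A: longest match for 63.9.174.225 is 63.9.128.0/17 -> RTR-F
At RTR-F: longest match for 63.9.174.225 is 63.8.0.0/13 -> RTR-C
At RTR-C: longest match for 63.9.174.225 is 63.8.0.0/13 -> RTR-G
At RTR-G: longest match for 63.9.174.225 is 63.9.128.0/17 -> local delivery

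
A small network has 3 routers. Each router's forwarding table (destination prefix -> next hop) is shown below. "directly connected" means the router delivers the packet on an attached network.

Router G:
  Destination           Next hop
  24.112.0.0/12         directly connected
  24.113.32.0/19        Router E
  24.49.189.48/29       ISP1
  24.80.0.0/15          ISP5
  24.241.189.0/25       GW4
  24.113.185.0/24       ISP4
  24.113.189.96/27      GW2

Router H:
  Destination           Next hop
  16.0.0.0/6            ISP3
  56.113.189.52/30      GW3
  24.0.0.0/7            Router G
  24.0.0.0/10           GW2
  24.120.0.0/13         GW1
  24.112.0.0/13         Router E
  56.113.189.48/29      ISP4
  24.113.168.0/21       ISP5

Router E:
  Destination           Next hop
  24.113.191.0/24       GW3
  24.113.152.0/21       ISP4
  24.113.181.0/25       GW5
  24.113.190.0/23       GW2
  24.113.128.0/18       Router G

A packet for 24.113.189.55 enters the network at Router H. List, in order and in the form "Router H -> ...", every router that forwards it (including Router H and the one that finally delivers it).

Router H -> Router E -> Router G

At Router H: longest match for 24.113.189.55 is 24.112.0.0/13 -> Router E
At Router E: longest match for 24.113.189.55 is 24.113.128.0/18 -> Router G
At Router G: longest match for 24.113.189.55 is 24.112.0.0/12 -> directly connected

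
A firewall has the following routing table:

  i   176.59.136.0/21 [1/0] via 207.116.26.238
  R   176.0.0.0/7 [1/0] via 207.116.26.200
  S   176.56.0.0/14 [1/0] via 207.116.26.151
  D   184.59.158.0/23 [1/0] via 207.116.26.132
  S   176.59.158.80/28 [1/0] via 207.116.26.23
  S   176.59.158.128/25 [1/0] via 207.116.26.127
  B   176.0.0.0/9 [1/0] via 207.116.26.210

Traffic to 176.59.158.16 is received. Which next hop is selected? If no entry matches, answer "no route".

207.116.26.151

Routes whose prefix contains 176.59.158.16:
  176.0.0.0/7 (176.0.0.0 - 177.255.255.255) -> 207.116.26.200
  176.0.0.0/9 (176.0.0.0 - 176.127.255.255) -> 207.116.26.210
  176.56.0.0/14 (176.56.0.0 - 176.59.255.255) -> 207.116.26.151
More-specific entries that do NOT match:
  176.59.158.80/28 (176.59.158.80 - 176.59.158.95) does not contain 176.59.158.16
  176.59.158.128/25 (176.59.158.128 - 176.59.158.255) does not contain 176.59.158.16
  184.59.158.0/23 (184.59.158.0 - 184.59.159.255) does not contain 176.59.158.16
  176.59.136.0/21 (176.59.136.0 - 176.59.143.255) does not contain 176.59.158.16
Longest matching prefix is /14 -> next hop 207.116.26.151.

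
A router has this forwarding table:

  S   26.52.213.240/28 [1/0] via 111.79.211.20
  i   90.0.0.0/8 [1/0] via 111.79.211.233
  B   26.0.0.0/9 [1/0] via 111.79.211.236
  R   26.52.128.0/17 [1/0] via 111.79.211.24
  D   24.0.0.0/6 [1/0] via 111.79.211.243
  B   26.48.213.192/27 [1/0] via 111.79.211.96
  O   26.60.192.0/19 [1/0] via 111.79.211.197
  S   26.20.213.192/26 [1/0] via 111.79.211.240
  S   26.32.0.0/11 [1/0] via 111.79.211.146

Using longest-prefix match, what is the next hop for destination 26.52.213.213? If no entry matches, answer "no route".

111.79.211.24

Routes whose prefix contains 26.52.213.213:
  24.0.0.0/6 (24.0.0.0 - 27.255.255.255) -> 111.79.211.243
  26.0.0.0/9 (26.0.0.0 - 26.127.255.255) -> 111.79.211.236
  26.32.0.0/11 (26.32.0.0 - 26.63.255.255) -> 111.79.211.146
  26.52.128.0/17 (26.52.128.0 - 26.52.255.255) -> 111.79.211.24
More-specific entries that do NOT match:
  26.52.213.240/28 (26.52.213.240 - 26.52.213.255) does not contain 26.52.213.213
  26.48.213.192/27 (26.48.213.192 - 26.48.213.223) does not contain 26.52.213.213
  26.20.213.192/26 (26.20.213.192 - 26.20.213.255) does not contain 26.52.213.213
  26.60.192.0/19 (26.60.192.0 - 26.60.223.255) does not contain 26.52.213.213
Longest matching prefix is /17 -> next hop 111.79.211.24.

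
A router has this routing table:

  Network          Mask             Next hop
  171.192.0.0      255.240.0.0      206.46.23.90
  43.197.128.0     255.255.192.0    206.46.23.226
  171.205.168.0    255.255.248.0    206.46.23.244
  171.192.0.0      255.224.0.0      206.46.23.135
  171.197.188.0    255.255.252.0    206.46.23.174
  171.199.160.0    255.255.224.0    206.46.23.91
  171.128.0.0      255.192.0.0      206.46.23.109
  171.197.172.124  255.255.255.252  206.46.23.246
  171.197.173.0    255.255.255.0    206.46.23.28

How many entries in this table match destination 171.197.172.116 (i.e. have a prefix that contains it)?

2

Prefixes containing 171.197.172.116:
  171.192.0.0/11 (171.192.0.0 - 171.223.255.255)
  171.192.0.0/12 (171.192.0.0 - 171.207.255.255)
Total matching entries: 2.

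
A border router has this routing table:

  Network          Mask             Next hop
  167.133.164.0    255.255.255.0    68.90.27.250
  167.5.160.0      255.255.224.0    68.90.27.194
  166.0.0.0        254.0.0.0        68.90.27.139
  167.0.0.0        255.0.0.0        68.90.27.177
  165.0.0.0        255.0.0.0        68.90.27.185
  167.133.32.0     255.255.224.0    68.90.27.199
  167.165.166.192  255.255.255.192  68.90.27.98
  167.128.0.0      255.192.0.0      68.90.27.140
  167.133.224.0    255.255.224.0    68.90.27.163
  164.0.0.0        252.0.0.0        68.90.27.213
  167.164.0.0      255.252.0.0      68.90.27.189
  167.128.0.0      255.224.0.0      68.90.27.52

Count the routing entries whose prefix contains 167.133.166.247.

5

Prefixes containing 167.133.166.247:
  164.0.0.0/6 (164.0.0.0 - 167.255.255.255)
  166.0.0.0/7 (166.0.0.0 - 167.255.255.255)
  167.0.0.0/8 (167.0.0.0 - 167.255.255.255)
  167.128.0.0/10 (167.128.0.0 - 167.191.255.255)
  167.128.0.0/11 (167.128.0.0 - 167.159.255.255)
Total matching entries: 5.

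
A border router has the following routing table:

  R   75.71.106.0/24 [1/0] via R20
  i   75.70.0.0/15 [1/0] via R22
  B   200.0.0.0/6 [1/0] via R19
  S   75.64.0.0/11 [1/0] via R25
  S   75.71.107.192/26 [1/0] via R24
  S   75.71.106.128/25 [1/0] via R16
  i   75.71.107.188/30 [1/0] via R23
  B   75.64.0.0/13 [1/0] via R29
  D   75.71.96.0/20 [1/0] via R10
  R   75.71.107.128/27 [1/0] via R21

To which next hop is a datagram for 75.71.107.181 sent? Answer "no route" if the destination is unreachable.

R10

Routes whose prefix contains 75.71.107.181:
  75.64.0.0/11 (75.64.0.0 - 75.95.255.255) -> R25
  75.64.0.0/13 (75.64.0.0 - 75.71.255.255) -> R29
  75.70.0.0/15 (75.70.0.0 - 75.71.255.255) -> R22
  75.71.96.0/20 (75.71.96.0 - 75.71.111.255) -> R10
More-specific entries that do NOT match:
  75.71.107.188/30 (75.71.107.188 - 75.71.107.191) does not contain 75.71.107.181
  75.71.107.128/27 (75.71.107.128 - 75.71.107.159) does not contain 75.71.107.181
  75.71.107.192/26 (75.71.107.192 - 75.71.107.255) does not contain 75.71.107.181
  75.71.106.128/25 (75.71.106.128 - 75.71.106.255) does not contain 75.71.107.181
  75.71.106.0/24 (75.71.106.0 - 75.71.106.255) does not contain 75.71.107.181
Longest matching prefix is /20 -> next hop R10.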